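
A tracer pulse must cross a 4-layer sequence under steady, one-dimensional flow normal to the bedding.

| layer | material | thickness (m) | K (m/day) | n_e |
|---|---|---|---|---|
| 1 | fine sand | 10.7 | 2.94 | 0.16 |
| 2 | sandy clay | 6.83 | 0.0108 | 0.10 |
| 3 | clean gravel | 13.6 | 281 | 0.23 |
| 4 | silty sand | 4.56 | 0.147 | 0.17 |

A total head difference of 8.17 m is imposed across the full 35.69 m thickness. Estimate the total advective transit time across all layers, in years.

1.41

With flow normal to the layers, continuity requires the same specific discharge q through every layer.
Σ(b_i/K_i) = 10.7/2.94 + 6.83/0.0108 + 13.6/281 + 4.56/0.147 = 667.1 d.
q = Δh / Σ(b_i/K_i) = 8.17 / 667.1 = 0.01225 m/day.
In each layer the seepage velocity is v_i = q/n_i, so the layer transit time is t_i = b_i·n_i / q:
  layer 1 (fine sand): t_1 = 10.7 × 0.16 / 0.01225 = 139.8 d
  layer 2 (sandy clay): t_2 = 6.83 × 0.10 / 0.01225 = 55.77 d
  layer 3 (clean gravel): t_3 = 13.6 × 0.23 / 0.01225 = 255.4 d
  layer 4 (silty sand): t_4 = 4.56 × 0.17 / 0.01225 = 63.30 d
Total t = Σ t_i = 514.3 days = 1.408 years.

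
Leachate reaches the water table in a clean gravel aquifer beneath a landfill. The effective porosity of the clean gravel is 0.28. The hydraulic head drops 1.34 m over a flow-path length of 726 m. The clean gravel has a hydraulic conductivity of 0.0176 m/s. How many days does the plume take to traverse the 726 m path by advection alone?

Convert K: 0.0176 m/s × 86400 = 1521 m/day.
Hydraulic gradient i = Δh / L = 1.34 / 726 = 0.001846.
Darcy flux q = K · i = 1521 × 0.001846 = 2.807 m/day.
Seepage velocity v = q / n_e = 2.807 / 0.28 = 10.02 m/day.
Travel time t = L / v = 726 / 10.02 = 72.43 days.

72.4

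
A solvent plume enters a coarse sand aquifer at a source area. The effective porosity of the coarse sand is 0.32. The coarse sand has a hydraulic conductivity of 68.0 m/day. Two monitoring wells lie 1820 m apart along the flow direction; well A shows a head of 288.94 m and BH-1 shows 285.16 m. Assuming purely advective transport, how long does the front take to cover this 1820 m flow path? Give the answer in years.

Hydraulic gradient i = (288.94 − 285.16) / 1820 = 3.78 / 1820 = 0.002077.
Darcy flux q = K · i = 68.00 × 0.002077 = 0.1412 m/day.
Seepage velocity v = q / n_e = 0.1412 / 0.32 = 0.4413 m/day.
Travel time t = L / v = 1820 / 0.4413 = 4124 days = 11.29 years.

11.3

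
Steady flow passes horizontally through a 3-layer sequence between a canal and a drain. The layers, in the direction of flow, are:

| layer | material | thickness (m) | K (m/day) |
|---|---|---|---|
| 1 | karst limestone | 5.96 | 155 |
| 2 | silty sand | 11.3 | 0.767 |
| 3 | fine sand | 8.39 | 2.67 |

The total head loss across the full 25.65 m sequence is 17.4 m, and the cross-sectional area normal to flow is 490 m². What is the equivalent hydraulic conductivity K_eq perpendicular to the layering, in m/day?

1.43

Flow is perpendicular to layering, so the layers act in series and the equivalent K is the thickness-weighted harmonic mean.
Total thickness L = 5.96 + 11.3 + 8.39 = 25.65 m.
Σ(b_i/K_i) = 5.96/155 + 11.3/0.767 + 8.39/2.67 = 17.91 d.
K_eq = L / Σ(b_i/K_i) = 25.65 / 17.91 = 1.432 m/day.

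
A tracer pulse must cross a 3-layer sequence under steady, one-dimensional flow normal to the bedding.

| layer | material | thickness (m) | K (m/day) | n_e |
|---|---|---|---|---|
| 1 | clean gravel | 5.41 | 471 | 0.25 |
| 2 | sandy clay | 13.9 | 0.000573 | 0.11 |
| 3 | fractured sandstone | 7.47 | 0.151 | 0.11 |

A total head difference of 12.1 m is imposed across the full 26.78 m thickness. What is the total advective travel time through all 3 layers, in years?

20.4

With flow normal to the layers, continuity requires the same specific discharge q through every layer.
Σ(b_i/K_i) = 5.41/471 + 13.9/0.000573 + 7.47/0.151 = 24308 d.
q = Δh / Σ(b_i/K_i) = 12.1 / 24308 = 0.0004978 m/day.
In each layer the seepage velocity is v_i = q/n_i, so the layer transit time is t_i = b_i·n_i / q:
  layer 1 (clean gravel): t_1 = 5.41 × 0.25 / 0.0004978 = 2717 d
  layer 2 (sandy clay): t_2 = 13.9 × 0.11 / 0.0004978 = 3072 d
  layer 3 (fractured sandstone): t_3 = 7.47 × 0.11 / 0.0004978 = 1651 d
Total t = Σ t_i = 7439 days = 20.37 years.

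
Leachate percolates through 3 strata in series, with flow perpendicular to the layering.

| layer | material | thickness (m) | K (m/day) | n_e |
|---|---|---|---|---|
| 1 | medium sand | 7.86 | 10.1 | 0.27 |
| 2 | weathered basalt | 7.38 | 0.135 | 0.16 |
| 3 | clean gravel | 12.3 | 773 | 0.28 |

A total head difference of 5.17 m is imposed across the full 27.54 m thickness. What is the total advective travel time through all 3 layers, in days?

72.4

With flow normal to the layers, continuity requires the same specific discharge q through every layer.
Σ(b_i/K_i) = 7.86/10.1 + 7.38/0.135 + 12.3/773 = 55.46 d.
q = Δh / Σ(b_i/K_i) = 5.17 / 55.46 = 0.09322 m/day.
In each layer the seepage velocity is v_i = q/n_i, so the layer transit time is t_i = b_i·n_i / q:
  layer 1 (medium sand): t_1 = 7.86 × 0.27 / 0.09322 = 22.77 d
  layer 2 (weathered basalt): t_2 = 7.38 × 0.16 / 0.09322 = 12.67 d
  layer 3 (clean gravel): t_3 = 12.3 × 0.28 / 0.09322 = 36.95 d
Total t = Σ t_i = 72.38 days.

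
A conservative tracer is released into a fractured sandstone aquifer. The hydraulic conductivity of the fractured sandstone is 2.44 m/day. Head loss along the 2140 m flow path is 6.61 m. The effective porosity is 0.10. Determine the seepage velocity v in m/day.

Hydraulic gradient i = Δh / L = 6.61 / 2140 = 0.003089.
Darcy flux q = K · i = 2.440 × 0.003089 = 0.007537 m/day.
Seepage velocity v = q / n_e = 0.007537 / 0.10 = 0.07537 m/day.

0.0754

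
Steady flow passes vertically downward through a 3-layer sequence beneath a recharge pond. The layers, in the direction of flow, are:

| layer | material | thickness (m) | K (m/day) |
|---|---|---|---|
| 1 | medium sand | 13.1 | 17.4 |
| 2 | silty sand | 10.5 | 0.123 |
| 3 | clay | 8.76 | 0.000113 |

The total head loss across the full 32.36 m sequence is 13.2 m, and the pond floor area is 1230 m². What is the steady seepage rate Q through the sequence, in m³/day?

0.209

Flow is perpendicular to layering, so the layers act in series and the equivalent K is the thickness-weighted harmonic mean.
Total thickness L = 13.1 + 10.5 + 8.76 = 32.36 m.
Σ(b_i/K_i) = 13.1/17.4 + 10.5/0.123 + 8.76/0.000113 = 77608 d.
K_eq = L / Σ(b_i/K_i) = 32.36 / 77608 = 0.0004170 m/day.
Q = K_eq · A · (Δh/L) = 0.0004170 × 1230 × (13.2/32.36) = 0.2092 m³/day.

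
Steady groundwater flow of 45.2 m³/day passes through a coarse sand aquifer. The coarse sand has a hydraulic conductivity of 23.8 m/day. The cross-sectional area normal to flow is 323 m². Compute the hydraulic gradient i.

From Q = K·A·i, i = Q / (K·A) = 45.2 / (23.80 × 323.0) = 0.005880.

0.00588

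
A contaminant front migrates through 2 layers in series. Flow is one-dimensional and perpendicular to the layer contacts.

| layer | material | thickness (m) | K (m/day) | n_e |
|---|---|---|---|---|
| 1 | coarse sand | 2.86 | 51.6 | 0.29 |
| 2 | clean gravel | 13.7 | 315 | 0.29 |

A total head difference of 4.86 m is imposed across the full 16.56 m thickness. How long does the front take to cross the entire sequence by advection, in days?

With flow normal to the layers, continuity requires the same specific discharge q through every layer.
Σ(b_i/K_i) = 2.86/51.6 + 13.7/315 = 0.09892 d.
q = Δh / Σ(b_i/K_i) = 4.86 / 0.09892 = 49.13 m/day.
In each layer the seepage velocity is v_i = q/n_i, so the layer transit time is t_i = b_i·n_i / q:
  layer 1 (coarse sand): t_1 = 2.86 × 0.29 / 49.13 = 0.01688 d
  layer 2 (clean gravel): t_2 = 13.7 × 0.29 / 49.13 = 0.08086 d
Total t = Σ t_i = 0.09775 days.

0.0977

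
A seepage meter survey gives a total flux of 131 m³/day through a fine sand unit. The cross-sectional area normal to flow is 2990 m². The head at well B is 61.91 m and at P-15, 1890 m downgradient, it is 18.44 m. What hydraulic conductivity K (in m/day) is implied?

1.90

Hydraulic gradient i = (61.91 − 18.44) / 1890 = 43.47 / 1890 = 0.02300.
From Q = K·A·i, K = Q / (A·i) = 131 / (2990 × 0.02300) = 1.905 m/day.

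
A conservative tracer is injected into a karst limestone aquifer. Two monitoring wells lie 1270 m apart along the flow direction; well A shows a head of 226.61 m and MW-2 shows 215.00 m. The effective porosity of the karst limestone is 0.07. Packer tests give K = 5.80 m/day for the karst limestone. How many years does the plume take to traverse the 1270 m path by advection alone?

Hydraulic gradient i = (226.61 − 215.00) / 1270 = 11.61 / 1270 = 0.009142.
Darcy flux q = K · i = 5.800 × 0.009142 = 0.05302 m/day.
Seepage velocity v = q / n_e = 0.05302 / 0.07 = 0.7575 m/day.
Travel time t = L / v = 1270 / 0.7575 = 1677 days = 4.590 years.

4.59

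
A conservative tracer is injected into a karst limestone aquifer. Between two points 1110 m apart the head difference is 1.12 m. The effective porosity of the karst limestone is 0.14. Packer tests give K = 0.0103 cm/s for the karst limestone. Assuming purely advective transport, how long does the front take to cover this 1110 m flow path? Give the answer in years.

Convert K: 0.0103 cm/s × 864 = 8.899 m/day.
Hydraulic gradient i = Δh / L = 1.12 / 1110 = 0.001009.
Darcy flux q = K · i = 8.899 × 0.001009 = 0.008979 m/day.
Seepage velocity v = q / n_e = 0.008979 / 0.14 = 0.06414 m/day.
Travel time t = L / v = 1110 / 0.06414 = 17306 days = 47.38 years.

47.4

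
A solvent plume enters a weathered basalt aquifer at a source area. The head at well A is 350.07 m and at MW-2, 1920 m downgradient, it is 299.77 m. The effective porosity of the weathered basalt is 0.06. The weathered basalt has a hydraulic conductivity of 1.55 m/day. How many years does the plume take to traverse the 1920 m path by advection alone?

Hydraulic gradient i = (350.07 − 299.77) / 1920 = 50.3 / 1920 = 0.02620.
Darcy flux q = K · i = 1.550 × 0.02620 = 0.04061 m/day.
Seepage velocity v = q / n_e = 0.04061 / 0.06 = 0.6768 m/day.
Travel time t = L / v = 1920 / 0.6768 = 2837 days = 7.767 years.

7.77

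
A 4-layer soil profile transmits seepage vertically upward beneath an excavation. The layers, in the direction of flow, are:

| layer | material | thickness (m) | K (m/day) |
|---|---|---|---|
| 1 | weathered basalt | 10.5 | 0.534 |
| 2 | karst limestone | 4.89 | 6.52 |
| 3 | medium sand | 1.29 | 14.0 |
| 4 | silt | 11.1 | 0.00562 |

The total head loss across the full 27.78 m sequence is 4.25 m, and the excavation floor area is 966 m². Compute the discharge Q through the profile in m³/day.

2.06

Flow is perpendicular to layering, so the layers act in series and the equivalent K is the thickness-weighted harmonic mean.
Total thickness L = 10.5 + 4.89 + 1.29 + 11.1 = 27.78 m.
Σ(b_i/K_i) = 10.5/0.534 + 4.89/6.52 + 1.29/14.0 + 11.1/0.00562 = 1996 d.
K_eq = L / Σ(b_i/K_i) = 27.78 / 1996 = 0.01392 m/day.
Q = K_eq · A · (Δh/L) = 0.01392 × 966 × (4.25/27.78) = 2.057 m³/day.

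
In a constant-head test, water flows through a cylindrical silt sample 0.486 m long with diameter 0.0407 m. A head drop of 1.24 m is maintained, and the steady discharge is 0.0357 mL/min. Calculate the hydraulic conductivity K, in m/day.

Cross-sectional area A = π·(d/2)² = π × (0.0407/2)² = 0.001301 m².
Convert discharge: 0.0357 mL/min = 5.950e-10 m³/s.
Darcy's law rearranged: K = Q·L / (A·Δh) = 5.950e-10 × 0.486 / (0.001301 × 1.24) = 1.792e-07 m/s = 0.01549 m/day.

0.0155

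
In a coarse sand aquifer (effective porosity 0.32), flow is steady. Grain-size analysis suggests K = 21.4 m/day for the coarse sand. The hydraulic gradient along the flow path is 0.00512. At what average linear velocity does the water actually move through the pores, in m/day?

Hydraulic gradient i = 0.00512.
Darcy flux q = K · i = 21.40 × 0.005120 = 0.1096 m/day.
Seepage velocity v = q / n_e = 0.1096 / 0.32 = 0.3424 m/day.

0.342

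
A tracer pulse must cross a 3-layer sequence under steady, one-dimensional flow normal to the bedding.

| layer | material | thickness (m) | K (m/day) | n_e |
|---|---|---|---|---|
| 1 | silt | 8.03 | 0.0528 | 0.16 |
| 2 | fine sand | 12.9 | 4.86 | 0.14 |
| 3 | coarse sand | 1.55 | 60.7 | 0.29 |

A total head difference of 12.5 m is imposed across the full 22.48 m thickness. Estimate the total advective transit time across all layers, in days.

With flow normal to the layers, continuity requires the same specific discharge q through every layer.
Σ(b_i/K_i) = 8.03/0.0528 + 12.9/4.86 + 1.55/60.7 = 154.8 d.
q = Δh / Σ(b_i/K_i) = 12.5 / 154.8 = 0.08077 m/day.
In each layer the seepage velocity is v_i = q/n_i, so the layer transit time is t_i = b_i·n_i / q:
  layer 1 (silt): t_1 = 8.03 × 0.16 / 0.08077 = 15.91 d
  layer 2 (fine sand): t_2 = 12.9 × 0.14 / 0.08077 = 22.36 d
  layer 3 (coarse sand): t_3 = 1.55 × 0.29 / 0.08077 = 5.565 d
Total t = Σ t_i = 43.83 days.

43.8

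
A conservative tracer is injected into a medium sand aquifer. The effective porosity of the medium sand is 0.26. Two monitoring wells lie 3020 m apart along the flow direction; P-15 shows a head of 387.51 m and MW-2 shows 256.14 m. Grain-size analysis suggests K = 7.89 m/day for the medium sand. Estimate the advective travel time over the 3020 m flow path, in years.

Hydraulic gradient i = (387.51 − 256.14) / 3020 = 131.37 / 3020 = 0.04350.
Darcy flux q = K · i = 7.890 × 0.04350 = 0.3432 m/day.
Seepage velocity v = q / n_e = 0.3432 / 0.26 = 1.320 m/day.
Travel time t = L / v = 3020 / 1.320 = 2288 days = 6.264 years.

6.26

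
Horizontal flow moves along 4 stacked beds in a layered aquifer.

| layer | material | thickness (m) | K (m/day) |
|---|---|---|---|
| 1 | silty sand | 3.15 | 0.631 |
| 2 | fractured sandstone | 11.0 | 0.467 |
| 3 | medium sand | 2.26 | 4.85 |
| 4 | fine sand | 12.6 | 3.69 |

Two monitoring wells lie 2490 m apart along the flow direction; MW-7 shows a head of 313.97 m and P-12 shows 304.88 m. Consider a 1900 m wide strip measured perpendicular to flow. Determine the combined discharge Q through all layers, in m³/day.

Flow is parallel to layering, so each bed carries its own Darcy discharge and the transmissivities add.
Σ(K_i·b_i) = 0.631×3.15 + 0.467×11.0 + 4.85×2.26 + 3.69×12.6 = 64.58 m²/day.
Hydraulic gradient i = (313.97 − 304.88) / 2490 = 9.09 / 2490 = 0.003651.
Q = Σ(K_i·b_i) · W · i = 64.58 × 1900 × 0.003651 = 447.9 m³/day.

448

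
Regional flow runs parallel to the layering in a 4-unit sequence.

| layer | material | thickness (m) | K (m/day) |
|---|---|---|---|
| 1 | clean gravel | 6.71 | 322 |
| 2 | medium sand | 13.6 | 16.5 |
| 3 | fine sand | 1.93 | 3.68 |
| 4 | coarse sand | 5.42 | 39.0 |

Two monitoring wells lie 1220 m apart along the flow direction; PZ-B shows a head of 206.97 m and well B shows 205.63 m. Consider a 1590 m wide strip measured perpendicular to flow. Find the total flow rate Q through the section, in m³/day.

4550

Flow is parallel to layering, so each bed carries its own Darcy discharge and the transmissivities add.
Σ(K_i·b_i) = 322×6.71 + 16.5×13.6 + 3.68×1.93 + 39.0×5.42 = 2604 m²/day.
Hydraulic gradient i = (206.97 − 205.63) / 1220 = 1.34 / 1220 = 0.001098.
Q = Σ(K_i·b_i) · W · i = 2604 × 1590 × 0.001098 = 4547 m³/day.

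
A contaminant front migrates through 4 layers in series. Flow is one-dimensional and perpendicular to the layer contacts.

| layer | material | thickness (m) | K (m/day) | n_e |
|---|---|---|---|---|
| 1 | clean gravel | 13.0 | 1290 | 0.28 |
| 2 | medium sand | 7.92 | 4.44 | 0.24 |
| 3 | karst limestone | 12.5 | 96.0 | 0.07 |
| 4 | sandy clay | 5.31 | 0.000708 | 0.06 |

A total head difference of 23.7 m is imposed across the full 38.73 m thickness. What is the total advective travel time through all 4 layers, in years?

With flow normal to the layers, continuity requires the same specific discharge q through every layer.
Σ(b_i/K_i) = 13.0/1290 + 7.92/4.44 + 12.5/96.0 + 5.31/0.000708 = 7502 d.
q = Δh / Σ(b_i/K_i) = 23.7 / 7502 = 0.003159 m/day.
In each layer the seepage velocity is v_i = q/n_i, so the layer transit time is t_i = b_i·n_i / q:
  layer 1 (clean gravel): t_1 = 13.0 × 0.28 / 0.003159 = 1152 d
  layer 2 (medium sand): t_2 = 7.92 × 0.24 / 0.003159 = 601.7 d
  layer 3 (karst limestone): t_3 = 12.5 × 0.07 / 0.003159 = 277.0 d
  layer 4 (sandy clay): t_4 = 5.31 × 0.06 / 0.003159 = 100.8 d
Total t = Σ t_i = 2132 days = 5.836 years.

5.84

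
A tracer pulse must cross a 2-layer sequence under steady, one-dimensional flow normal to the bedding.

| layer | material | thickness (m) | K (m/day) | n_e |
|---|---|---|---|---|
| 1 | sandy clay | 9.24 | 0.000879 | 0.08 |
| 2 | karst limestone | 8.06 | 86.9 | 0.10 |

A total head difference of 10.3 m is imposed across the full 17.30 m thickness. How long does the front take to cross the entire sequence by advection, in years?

With flow normal to the layers, continuity requires the same specific discharge q through every layer.
Σ(b_i/K_i) = 9.24/0.000879 + 8.06/86.9 = 10512 d.
q = Δh / Σ(b_i/K_i) = 10.3 / 10512 = 0.0009798 m/day.
In each layer the seepage velocity is v_i = q/n_i, so the layer transit time is t_i = b_i·n_i / q:
  layer 1 (sandy clay): t_1 = 9.24 × 0.08 / 0.0009798 = 754.4 d
  layer 2 (karst limestone): t_2 = 8.06 × 0.10 / 0.0009798 = 822.6 d
Total t = Σ t_i = 1577 days = 4.318 years.

4.32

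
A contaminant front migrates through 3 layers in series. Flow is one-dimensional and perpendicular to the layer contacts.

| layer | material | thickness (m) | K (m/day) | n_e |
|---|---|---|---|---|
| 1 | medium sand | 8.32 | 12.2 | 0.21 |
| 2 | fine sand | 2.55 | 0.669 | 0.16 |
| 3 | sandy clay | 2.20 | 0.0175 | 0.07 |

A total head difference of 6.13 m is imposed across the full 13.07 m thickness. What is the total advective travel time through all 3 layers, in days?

49.0

With flow normal to the layers, continuity requires the same specific discharge q through every layer.
Σ(b_i/K_i) = 8.32/12.2 + 2.55/0.669 + 2.20/0.0175 = 130.2 d.
q = Δh / Σ(b_i/K_i) = 6.13 / 130.2 = 0.04708 m/day.
In each layer the seepage velocity is v_i = q/n_i, so the layer transit time is t_i = b_i·n_i / q:
  layer 1 (medium sand): t_1 = 8.32 × 0.21 / 0.04708 = 37.11 d
  layer 2 (fine sand): t_2 = 2.55 × 0.16 / 0.04708 = 8.666 d
  layer 3 (sandy clay): t_3 = 2.20 × 0.07 / 0.04708 = 3.271 d
Total t = Σ t_i = 49.05 days.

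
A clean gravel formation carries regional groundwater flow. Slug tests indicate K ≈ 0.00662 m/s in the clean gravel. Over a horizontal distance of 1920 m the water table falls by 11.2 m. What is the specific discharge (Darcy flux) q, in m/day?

Convert K: 0.00662 m/s × 86400 = 572.0 m/day.
Hydraulic gradient i = Δh / L = 11.2 / 1920 = 0.005833.
Specific discharge q = K · i = 572.0 × 0.005833 = 3.336 m/day.

3.34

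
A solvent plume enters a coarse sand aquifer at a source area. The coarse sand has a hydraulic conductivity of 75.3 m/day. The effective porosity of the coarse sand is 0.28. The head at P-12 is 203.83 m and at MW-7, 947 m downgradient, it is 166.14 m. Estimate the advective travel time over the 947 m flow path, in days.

Hydraulic gradient i = (203.83 − 166.14) / 947 = 37.69 / 947 = 0.03980.
Darcy flux q = K · i = 75.30 × 0.03980 = 2.997 m/day.
Seepage velocity v = q / n_e = 2.997 / 0.28 = 10.70 m/day.
Travel time t = L / v = 947 / 10.70 = 88.48 days.

88.5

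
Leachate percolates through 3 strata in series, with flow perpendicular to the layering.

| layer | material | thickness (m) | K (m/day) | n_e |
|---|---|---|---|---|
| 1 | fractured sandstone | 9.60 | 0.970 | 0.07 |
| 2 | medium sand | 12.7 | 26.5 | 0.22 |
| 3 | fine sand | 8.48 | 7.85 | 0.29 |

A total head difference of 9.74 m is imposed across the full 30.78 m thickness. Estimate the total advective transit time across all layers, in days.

With flow normal to the layers, continuity requires the same specific discharge q through every layer.
Σ(b_i/K_i) = 9.60/0.970 + 12.7/26.5 + 8.48/7.85 = 11.46 d.
q = Δh / Σ(b_i/K_i) = 9.74 / 11.46 = 0.8502 m/day.
In each layer the seepage velocity is v_i = q/n_i, so the layer transit time is t_i = b_i·n_i / q:
  layer 1 (fractured sandstone): t_1 = 9.60 × 0.07 / 0.8502 = 0.7904 d
  layer 2 (medium sand): t_2 = 12.7 × 0.22 / 0.8502 = 3.286 d
  layer 3 (fine sand): t_3 = 8.48 × 0.29 / 0.8502 = 2.893 d
Total t = Σ t_i = 6.969 days.

6.97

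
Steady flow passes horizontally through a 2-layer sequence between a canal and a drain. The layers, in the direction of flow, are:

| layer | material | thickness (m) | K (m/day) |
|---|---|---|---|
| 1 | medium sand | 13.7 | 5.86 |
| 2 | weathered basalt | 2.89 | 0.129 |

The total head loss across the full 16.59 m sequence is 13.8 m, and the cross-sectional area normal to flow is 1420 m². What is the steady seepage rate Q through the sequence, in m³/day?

Flow is perpendicular to layering, so the layers act in series and the equivalent K is the thickness-weighted harmonic mean.
Total thickness L = 13.7 + 2.89 = 16.59 m.
Σ(b_i/K_i) = 13.7/5.86 + 2.89/0.129 = 24.74 d.
K_eq = L / Σ(b_i/K_i) = 16.59 / 24.74 = 0.6705 m/day.
Q = K_eq · A · (Δh/L) = 0.6705 × 1420 × (13.8/16.59) = 792.0 m³/day.

792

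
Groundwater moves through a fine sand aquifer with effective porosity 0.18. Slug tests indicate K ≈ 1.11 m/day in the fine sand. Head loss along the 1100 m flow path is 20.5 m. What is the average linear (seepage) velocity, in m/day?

0.115

Hydraulic gradient i = Δh / L = 20.5 / 1100 = 0.01864.
Darcy flux q = K · i = 1.110 × 0.01864 = 0.02069 m/day.
Seepage velocity v = q / n_e = 0.02069 / 0.18 = 0.1149 m/day.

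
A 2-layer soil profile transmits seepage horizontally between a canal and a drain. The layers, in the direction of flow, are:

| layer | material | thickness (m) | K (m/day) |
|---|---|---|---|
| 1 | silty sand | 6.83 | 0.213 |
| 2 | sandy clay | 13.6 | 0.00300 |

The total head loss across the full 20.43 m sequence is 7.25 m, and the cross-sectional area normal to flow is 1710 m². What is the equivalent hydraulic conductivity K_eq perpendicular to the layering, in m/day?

Flow is perpendicular to layering, so the layers act in series and the equivalent K is the thickness-weighted harmonic mean.
Total thickness L = 6.83 + 13.6 = 20.43 m.
Σ(b_i/K_i) = 6.83/0.213 + 13.6/0.00300 = 4565 d.
K_eq = L / Σ(b_i/K_i) = 20.43 / 4565 = 0.004475 m/day.

0.00447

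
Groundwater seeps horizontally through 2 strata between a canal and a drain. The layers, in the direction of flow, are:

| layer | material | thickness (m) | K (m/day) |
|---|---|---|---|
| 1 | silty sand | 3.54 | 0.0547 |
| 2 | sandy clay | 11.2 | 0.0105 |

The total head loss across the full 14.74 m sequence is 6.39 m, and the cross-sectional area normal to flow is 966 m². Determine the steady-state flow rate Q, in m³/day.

Flow is perpendicular to layering, so the layers act in series and the equivalent K is the thickness-weighted harmonic mean.
Total thickness L = 3.54 + 11.2 = 14.74 m.
Σ(b_i/K_i) = 3.54/0.0547 + 11.2/0.0105 = 1131 d.
K_eq = L / Σ(b_i/K_i) = 14.74 / 1131 = 0.01303 m/day.
Q = K_eq · A · (Δh/L) = 0.01303 × 966 × (6.39/14.74) = 5.456 m³/day.

5.46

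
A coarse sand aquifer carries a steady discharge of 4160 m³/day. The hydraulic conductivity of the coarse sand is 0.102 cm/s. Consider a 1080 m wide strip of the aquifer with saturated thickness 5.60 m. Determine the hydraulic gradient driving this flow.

0.00780

Convert K: 0.102 cm/s × 864 = 88.13 m/day.
Cross-sectional area A = 1080 × 5.60 = 6048 m².
From Q = K·A·i, i = Q / (K·A) = 4160 / (88.13 × 6048) = 0.007805.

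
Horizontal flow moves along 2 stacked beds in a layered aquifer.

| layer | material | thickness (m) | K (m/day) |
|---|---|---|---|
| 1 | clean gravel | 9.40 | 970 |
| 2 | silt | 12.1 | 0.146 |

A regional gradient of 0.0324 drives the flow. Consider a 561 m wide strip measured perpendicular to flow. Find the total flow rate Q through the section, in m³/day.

Flow is parallel to layering, so each bed carries its own Darcy discharge and the transmissivities add.
Σ(K_i·b_i) = 970×9.40 + 0.146×12.1 = 9120 m²/day.
Hydraulic gradient i = 0.0324.
Q = Σ(K_i·b_i) · W · i = 9120 × 561 × 0.03240 = 1.658e+05 m³/day.

166000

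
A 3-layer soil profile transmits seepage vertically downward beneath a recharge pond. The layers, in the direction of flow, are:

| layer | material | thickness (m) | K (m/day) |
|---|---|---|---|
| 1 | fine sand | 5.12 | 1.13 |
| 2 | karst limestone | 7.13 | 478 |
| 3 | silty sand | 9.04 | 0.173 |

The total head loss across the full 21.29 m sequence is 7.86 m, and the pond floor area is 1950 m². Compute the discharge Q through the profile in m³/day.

Flow is perpendicular to layering, so the layers act in series and the equivalent K is the thickness-weighted harmonic mean.
Total thickness L = 5.12 + 7.13 + 9.04 = 21.29 m.
Σ(b_i/K_i) = 5.12/1.13 + 7.13/478 + 9.04/0.173 = 56.80 d.
K_eq = L / Σ(b_i/K_i) = 21.29 / 56.80 = 0.3748 m/day.
Q = K_eq · A · (Δh/L) = 0.3748 × 1950 × (7.86/21.29) = 269.8 m³/day.

270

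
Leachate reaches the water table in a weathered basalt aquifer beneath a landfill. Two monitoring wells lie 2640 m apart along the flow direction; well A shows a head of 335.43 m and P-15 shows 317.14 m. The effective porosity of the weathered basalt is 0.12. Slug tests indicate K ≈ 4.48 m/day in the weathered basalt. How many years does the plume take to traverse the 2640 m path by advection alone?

Hydraulic gradient i = (335.43 − 317.14) / 2640 = 18.29 / 2640 = 0.006928.
Darcy flux q = K · i = 4.480 × 0.006928 = 0.03104 m/day.
Seepage velocity v = q / n_e = 0.03104 / 0.12 = 0.2586 m/day.
Travel time t = L / v = 2640 / 0.2586 = 10207 days = 27.95 years.

27.9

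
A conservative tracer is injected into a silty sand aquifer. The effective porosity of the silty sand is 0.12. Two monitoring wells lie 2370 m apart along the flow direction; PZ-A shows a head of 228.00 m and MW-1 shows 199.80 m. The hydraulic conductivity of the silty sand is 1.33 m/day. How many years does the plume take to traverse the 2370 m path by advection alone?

Hydraulic gradient i = (228.00 − 199.80) / 2370 = 28.2 / 2370 = 0.01190.
Darcy flux q = K · i = 1.330 × 0.01190 = 0.01583 m/day.
Seepage velocity v = q / n_e = 0.01583 / 0.12 = 0.1319 m/day.
Travel time t = L / v = 2370 / 0.1319 = 17971 days = 49.20 years.

49.2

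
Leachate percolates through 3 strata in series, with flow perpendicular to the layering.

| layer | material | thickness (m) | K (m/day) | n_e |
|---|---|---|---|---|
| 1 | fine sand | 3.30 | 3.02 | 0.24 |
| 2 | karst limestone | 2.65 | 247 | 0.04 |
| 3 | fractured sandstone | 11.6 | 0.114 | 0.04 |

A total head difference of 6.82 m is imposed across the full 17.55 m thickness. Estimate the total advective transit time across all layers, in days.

With flow normal to the layers, continuity requires the same specific discharge q through every layer.
Σ(b_i/K_i) = 3.30/3.02 + 2.65/247 + 11.6/0.114 = 102.9 d.
q = Δh / Σ(b_i/K_i) = 6.82 / 102.9 = 0.06631 m/day.
In each layer the seepage velocity is v_i = q/n_i, so the layer transit time is t_i = b_i·n_i / q:
  layer 1 (fine sand): t_1 = 3.30 × 0.24 / 0.06631 = 11.94 d
  layer 2 (karst limestone): t_2 = 2.65 × 0.04 / 0.06631 = 1.599 d
  layer 3 (fractured sandstone): t_3 = 11.6 × 0.04 / 0.06631 = 6.998 d
Total t = Σ t_i = 20.54 days.

20.5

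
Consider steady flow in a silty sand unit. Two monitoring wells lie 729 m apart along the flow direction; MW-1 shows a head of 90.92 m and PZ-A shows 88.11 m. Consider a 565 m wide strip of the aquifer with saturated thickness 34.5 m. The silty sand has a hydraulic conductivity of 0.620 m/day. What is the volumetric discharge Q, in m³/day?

Cross-sectional area A = 565 × 34.5 = 19492 m².
Hydraulic gradient i = (90.92 − 88.11) / 729 = 2.81 / 729 = 0.003855.
Darcy's law: Q = K · A · i = 0.6200 × 19492 × 0.003855 = 46.58 m³/day.

46.6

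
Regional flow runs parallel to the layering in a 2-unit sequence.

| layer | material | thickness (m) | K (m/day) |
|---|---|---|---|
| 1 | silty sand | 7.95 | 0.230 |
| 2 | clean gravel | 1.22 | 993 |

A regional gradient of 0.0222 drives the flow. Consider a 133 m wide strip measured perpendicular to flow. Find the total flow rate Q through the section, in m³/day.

Flow is parallel to layering, so each bed carries its own Darcy discharge and the transmissivities add.
Σ(K_i·b_i) = 0.230×7.95 + 993×1.22 = 1213 m²/day.
Hydraulic gradient i = 0.0222.
Q = Σ(K_i·b_i) · W · i = 1213 × 133 × 0.02220 = 3582 m³/day.

3580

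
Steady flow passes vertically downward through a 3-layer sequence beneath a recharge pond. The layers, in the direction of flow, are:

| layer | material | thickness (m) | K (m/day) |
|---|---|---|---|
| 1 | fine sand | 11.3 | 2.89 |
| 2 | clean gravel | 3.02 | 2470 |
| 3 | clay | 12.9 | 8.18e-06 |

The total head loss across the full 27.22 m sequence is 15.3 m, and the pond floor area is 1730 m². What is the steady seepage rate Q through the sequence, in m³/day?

0.0168

Flow is perpendicular to layering, so the layers act in series and the equivalent K is the thickness-weighted harmonic mean.
Total thickness L = 11.3 + 3.02 + 12.9 = 27.22 m.
Σ(b_i/K_i) = 11.3/2.89 + 3.02/2470 + 12.9/8.18e-06 = 1.577e+06 d.
K_eq = L / Σ(b_i/K_i) = 27.22 / 1.577e+06 = 1.726e-05 m/day.
Q = K_eq · A · (Δh/L) = 1.726e-05 × 1730 × (15.3/27.22) = 0.01678 m³/day.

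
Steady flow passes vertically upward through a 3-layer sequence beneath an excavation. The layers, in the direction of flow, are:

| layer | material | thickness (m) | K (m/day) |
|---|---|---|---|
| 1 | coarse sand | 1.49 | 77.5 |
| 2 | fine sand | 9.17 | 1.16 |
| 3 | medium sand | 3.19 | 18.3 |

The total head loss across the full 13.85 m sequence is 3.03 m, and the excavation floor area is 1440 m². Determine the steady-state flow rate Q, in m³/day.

539

Flow is perpendicular to layering, so the layers act in series and the equivalent K is the thickness-weighted harmonic mean.
Total thickness L = 1.49 + 9.17 + 3.19 = 13.85 m.
Σ(b_i/K_i) = 1.49/77.5 + 9.17/1.16 + 3.19/18.3 = 8.099 d.
K_eq = L / Σ(b_i/K_i) = 13.85 / 8.099 = 1.710 m/day.
Q = K_eq · A · (Δh/L) = 1.710 × 1440 × (3.03/13.85) = 538.8 m³/day.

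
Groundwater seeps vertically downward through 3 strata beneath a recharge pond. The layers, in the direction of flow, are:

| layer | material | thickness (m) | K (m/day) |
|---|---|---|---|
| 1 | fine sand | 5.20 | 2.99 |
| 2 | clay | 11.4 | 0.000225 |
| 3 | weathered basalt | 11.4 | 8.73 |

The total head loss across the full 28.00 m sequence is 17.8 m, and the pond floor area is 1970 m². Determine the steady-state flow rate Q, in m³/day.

0.692

Flow is perpendicular to layering, so the layers act in series and the equivalent K is the thickness-weighted harmonic mean.
Total thickness L = 5.20 + 11.4 + 11.4 = 28.00 m.
Σ(b_i/K_i) = 5.20/2.99 + 11.4/0.000225 + 11.4/8.73 = 50670 d.
K_eq = L / Σ(b_i/K_i) = 28.00 / 50670 = 0.0005526 m/day.
Q = K_eq · A · (Δh/L) = 0.0005526 × 1970 × (17.8/28.00) = 0.6921 m³/day.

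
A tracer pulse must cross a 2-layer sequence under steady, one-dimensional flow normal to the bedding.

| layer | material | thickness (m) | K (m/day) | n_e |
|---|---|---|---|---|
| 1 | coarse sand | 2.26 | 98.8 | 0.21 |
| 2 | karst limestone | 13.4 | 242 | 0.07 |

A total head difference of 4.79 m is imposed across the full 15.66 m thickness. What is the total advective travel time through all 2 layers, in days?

0.0231

With flow normal to the layers, continuity requires the same specific discharge q through every layer.
Σ(b_i/K_i) = 2.26/98.8 + 13.4/242 = 0.07825 d.
q = Δh / Σ(b_i/K_i) = 4.79 / 0.07825 = 61.22 m/day.
In each layer the seepage velocity is v_i = q/n_i, so the layer transit time is t_i = b_i·n_i / q:
  layer 1 (coarse sand): t_1 = 2.26 × 0.21 / 61.22 = 0.007753 d
  layer 2 (karst limestone): t_2 = 13.4 × 0.07 / 61.22 = 0.01532 d
Total t = Σ t_i = 0.02308 days.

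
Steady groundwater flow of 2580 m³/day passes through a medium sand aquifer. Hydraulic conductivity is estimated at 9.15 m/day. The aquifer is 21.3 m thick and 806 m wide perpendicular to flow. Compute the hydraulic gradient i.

0.0164

Cross-sectional area A = 806 × 21.3 = 17168 m².
From Q = K·A·i, i = Q / (K·A) = 2580 / (9.150 × 17168) = 0.01642.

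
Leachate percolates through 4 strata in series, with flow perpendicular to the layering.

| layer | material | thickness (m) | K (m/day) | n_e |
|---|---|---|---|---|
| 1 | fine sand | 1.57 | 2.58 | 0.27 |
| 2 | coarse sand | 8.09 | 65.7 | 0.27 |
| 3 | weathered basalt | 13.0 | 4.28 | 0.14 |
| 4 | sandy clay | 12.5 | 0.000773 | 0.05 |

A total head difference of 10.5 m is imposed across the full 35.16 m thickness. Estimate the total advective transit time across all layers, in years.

21.3

With flow normal to the layers, continuity requires the same specific discharge q through every layer.
Σ(b_i/K_i) = 1.57/2.58 + 8.09/65.7 + 13.0/4.28 + 12.5/0.000773 = 16175 d.
q = Δh / Σ(b_i/K_i) = 10.5 / 16175 = 0.0006492 m/day.
In each layer the seepage velocity is v_i = q/n_i, so the layer transit time is t_i = b_i·n_i / q:
  layer 1 (fine sand): t_1 = 1.57 × 0.27 / 0.0006492 = 653.0 d
  layer 2 (coarse sand): t_2 = 8.09 × 0.27 / 0.0006492 = 3365 d
  layer 3 (weathered basalt): t_3 = 13.0 × 0.14 / 0.0006492 = 2804 d
  layer 4 (sandy clay): t_4 = 12.5 × 0.05 / 0.0006492 = 962.8 d
Total t = Σ t_i = 7784 days = 21.31 years.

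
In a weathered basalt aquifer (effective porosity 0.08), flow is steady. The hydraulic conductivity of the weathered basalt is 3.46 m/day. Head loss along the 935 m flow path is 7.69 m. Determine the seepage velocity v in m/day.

Hydraulic gradient i = Δh / L = 7.69 / 935 = 0.008225.
Darcy flux q = K · i = 3.460 × 0.008225 = 0.02846 m/day.
Seepage velocity v = q / n_e = 0.02846 / 0.08 = 0.3557 m/day.

0.356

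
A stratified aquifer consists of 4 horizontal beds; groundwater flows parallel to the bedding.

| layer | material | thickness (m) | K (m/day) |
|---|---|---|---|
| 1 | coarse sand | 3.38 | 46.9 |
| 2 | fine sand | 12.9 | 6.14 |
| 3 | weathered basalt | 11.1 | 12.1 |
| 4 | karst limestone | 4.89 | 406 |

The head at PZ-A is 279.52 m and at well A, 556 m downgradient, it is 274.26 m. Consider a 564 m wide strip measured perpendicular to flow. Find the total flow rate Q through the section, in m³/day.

12600

Flow is parallel to layering, so each bed carries its own Darcy discharge and the transmissivities add.
Σ(K_i·b_i) = 46.9×3.38 + 6.14×12.9 + 12.1×11.1 + 406×4.89 = 2357 m²/day.
Hydraulic gradient i = (279.52 − 274.26) / 556 = 5.26 / 556 = 0.009460.
Q = Σ(K_i·b_i) · W · i = 2357 × 564 × 0.009460 = 12578 m³/day.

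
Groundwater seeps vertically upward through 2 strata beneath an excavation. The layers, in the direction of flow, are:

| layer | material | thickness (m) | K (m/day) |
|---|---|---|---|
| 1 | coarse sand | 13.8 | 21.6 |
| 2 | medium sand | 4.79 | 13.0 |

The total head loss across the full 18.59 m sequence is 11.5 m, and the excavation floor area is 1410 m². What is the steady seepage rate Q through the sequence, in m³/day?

Flow is perpendicular to layering, so the layers act in series and the equivalent K is the thickness-weighted harmonic mean.
Total thickness L = 13.8 + 4.79 = 18.59 m.
Σ(b_i/K_i) = 13.8/21.6 + 4.79/13.0 = 1.007 d.
K_eq = L / Σ(b_i/K_i) = 18.59 / 1.007 = 18.45 m/day.
Q = K_eq · A · (Δh/L) = 18.45 × 1410 × (11.5/18.59) = 16097 m³/day.

16100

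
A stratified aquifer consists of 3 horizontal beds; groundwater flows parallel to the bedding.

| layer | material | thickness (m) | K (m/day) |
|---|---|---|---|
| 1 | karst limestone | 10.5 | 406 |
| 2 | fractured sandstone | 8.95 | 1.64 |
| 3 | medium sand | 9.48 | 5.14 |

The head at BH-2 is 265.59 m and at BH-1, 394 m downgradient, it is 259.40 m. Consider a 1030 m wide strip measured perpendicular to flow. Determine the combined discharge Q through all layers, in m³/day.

70000

Flow is parallel to layering, so each bed carries its own Darcy discharge and the transmissivities add.
Σ(K_i·b_i) = 406×10.5 + 1.64×8.95 + 5.14×9.48 = 4326 m²/day.
Hydraulic gradient i = (265.59 − 259.40) / 394 = 6.19 / 394 = 0.01571.
Q = Σ(K_i·b_i) · W · i = 4326 × 1030 × 0.01571 = 70010 m³/day.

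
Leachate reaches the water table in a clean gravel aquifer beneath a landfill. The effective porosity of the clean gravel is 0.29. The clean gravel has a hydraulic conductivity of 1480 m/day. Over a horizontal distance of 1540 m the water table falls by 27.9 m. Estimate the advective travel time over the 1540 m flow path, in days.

16.7

Hydraulic gradient i = Δh / L = 27.9 / 1540 = 0.01812.
Darcy flux q = K · i = 1480 × 0.01812 = 26.81 m/day.
Seepage velocity v = q / n_e = 26.81 / 0.29 = 92.46 m/day.
Travel time t = L / v = 1540 / 92.46 = 16.66 days.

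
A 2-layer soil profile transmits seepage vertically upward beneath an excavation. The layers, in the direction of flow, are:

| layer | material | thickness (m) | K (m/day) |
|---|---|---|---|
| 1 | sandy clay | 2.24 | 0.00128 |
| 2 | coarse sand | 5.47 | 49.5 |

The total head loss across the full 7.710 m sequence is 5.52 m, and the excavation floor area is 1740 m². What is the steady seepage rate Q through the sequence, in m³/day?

5.49

Flow is perpendicular to layering, so the layers act in series and the equivalent K is the thickness-weighted harmonic mean.
Total thickness L = 2.24 + 5.47 = 7.710 m.
Σ(b_i/K_i) = 2.24/0.00128 + 5.47/49.5 = 1750 d.
K_eq = L / Σ(b_i/K_i) = 7.710 / 1750 = 0.004405 m/day.
Q = K_eq · A · (Δh/L) = 0.004405 × 1740 × (5.52/7.710) = 5.488 m³/day.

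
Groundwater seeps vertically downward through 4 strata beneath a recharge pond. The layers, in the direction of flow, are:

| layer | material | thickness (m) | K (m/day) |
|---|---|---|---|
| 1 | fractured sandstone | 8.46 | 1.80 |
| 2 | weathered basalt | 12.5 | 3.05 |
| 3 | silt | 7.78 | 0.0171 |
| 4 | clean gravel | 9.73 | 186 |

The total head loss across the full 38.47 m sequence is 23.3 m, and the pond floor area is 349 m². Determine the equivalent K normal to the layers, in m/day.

0.0829

Flow is perpendicular to layering, so the layers act in series and the equivalent K is the thickness-weighted harmonic mean.
Total thickness L = 8.46 + 12.5 + 7.78 + 9.73 = 38.47 m.
Σ(b_i/K_i) = 8.46/1.80 + 12.5/3.05 + 7.78/0.0171 + 9.73/186 = 463.8 d.
K_eq = L / Σ(b_i/K_i) = 38.47 / 463.8 = 0.08294 m/day.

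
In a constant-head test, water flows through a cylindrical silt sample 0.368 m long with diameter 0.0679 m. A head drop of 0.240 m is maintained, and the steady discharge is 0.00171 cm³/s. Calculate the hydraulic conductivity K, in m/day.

0.0626

Cross-sectional area A = π·(d/2)² = π × (0.0679/2)² = 0.003621 m².
Convert discharge: 0.00171 cm³/s = 1.710e-09 m³/s.
Darcy's law rearranged: K = Q·L / (A·Δh) = 1.710e-09 × 0.368 / (0.003621 × 0.240) = 7.241e-07 m/s = 0.06256 m/day.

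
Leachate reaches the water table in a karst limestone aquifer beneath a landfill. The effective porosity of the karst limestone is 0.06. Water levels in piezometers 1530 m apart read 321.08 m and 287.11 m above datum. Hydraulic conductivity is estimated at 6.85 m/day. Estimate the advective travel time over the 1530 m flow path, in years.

Hydraulic gradient i = (321.08 − 287.11) / 1530 = 33.97 / 1530 = 0.02220.
Darcy flux q = K · i = 6.850 × 0.02220 = 0.1521 m/day.
Seepage velocity v = q / n_e = 0.1521 / 0.06 = 2.535 m/day.
Travel time t = L / v = 1530 / 2.535 = 603.6 days = 1.653 years.

1.65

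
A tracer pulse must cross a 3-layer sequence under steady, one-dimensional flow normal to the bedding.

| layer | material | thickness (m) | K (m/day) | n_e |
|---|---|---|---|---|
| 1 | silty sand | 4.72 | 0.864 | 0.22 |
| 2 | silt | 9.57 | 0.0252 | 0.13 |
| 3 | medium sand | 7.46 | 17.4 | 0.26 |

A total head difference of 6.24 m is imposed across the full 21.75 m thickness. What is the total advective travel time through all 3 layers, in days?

With flow normal to the layers, continuity requires the same specific discharge q through every layer.
Σ(b_i/K_i) = 4.72/0.864 + 9.57/0.0252 + 7.46/17.4 = 385.7 d.
q = Δh / Σ(b_i/K_i) = 6.24 / 385.7 = 0.01618 m/day.
In each layer the seepage velocity is v_i = q/n_i, so the layer transit time is t_i = b_i·n_i / q:
  layer 1 (silty sand): t_1 = 4.72 × 0.22 / 0.01618 = 64.18 d
  layer 2 (silt): t_2 = 9.57 × 0.13 / 0.01618 = 76.89 d
  layer 3 (medium sand): t_3 = 7.46 × 0.26 / 0.01618 = 119.9 d
Total t = Σ t_i = 260.9 days.

261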